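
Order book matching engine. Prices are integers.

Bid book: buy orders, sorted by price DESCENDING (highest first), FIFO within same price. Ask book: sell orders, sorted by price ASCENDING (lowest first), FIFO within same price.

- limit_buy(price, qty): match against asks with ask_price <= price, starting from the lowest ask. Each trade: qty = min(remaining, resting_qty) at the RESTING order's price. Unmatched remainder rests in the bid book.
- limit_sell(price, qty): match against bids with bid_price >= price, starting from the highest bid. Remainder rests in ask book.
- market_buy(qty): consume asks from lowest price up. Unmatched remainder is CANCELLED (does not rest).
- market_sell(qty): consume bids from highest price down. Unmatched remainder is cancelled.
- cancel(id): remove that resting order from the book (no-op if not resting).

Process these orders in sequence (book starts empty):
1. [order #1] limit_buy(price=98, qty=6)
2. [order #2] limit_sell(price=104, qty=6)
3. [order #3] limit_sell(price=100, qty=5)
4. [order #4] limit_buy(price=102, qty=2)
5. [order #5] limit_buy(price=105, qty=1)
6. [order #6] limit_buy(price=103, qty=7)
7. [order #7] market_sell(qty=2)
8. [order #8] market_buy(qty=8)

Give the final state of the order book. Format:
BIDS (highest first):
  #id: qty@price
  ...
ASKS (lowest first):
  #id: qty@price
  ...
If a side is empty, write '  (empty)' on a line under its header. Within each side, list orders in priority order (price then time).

After op 1 [order #1] limit_buy(price=98, qty=6): fills=none; bids=[#1:6@98] asks=[-]
After op 2 [order #2] limit_sell(price=104, qty=6): fills=none; bids=[#1:6@98] asks=[#2:6@104]
After op 3 [order #3] limit_sell(price=100, qty=5): fills=none; bids=[#1:6@98] asks=[#3:5@100 #2:6@104]
After op 4 [order #4] limit_buy(price=102, qty=2): fills=#4x#3:2@100; bids=[#1:6@98] asks=[#3:3@100 #2:6@104]
After op 5 [order #5] limit_buy(price=105, qty=1): fills=#5x#3:1@100; bids=[#1:6@98] asks=[#3:2@100 #2:6@104]
After op 6 [order #6] limit_buy(price=103, qty=7): fills=#6x#3:2@100; bids=[#6:5@103 #1:6@98] asks=[#2:6@104]
After op 7 [order #7] market_sell(qty=2): fills=#6x#7:2@103; bids=[#6:3@103 #1:6@98] asks=[#2:6@104]
After op 8 [order #8] market_buy(qty=8): fills=#8x#2:6@104; bids=[#6:3@103 #1:6@98] asks=[-]

Answer: BIDS (highest first):
  #6: 3@103
  #1: 6@98
ASKS (lowest first):
  (empty)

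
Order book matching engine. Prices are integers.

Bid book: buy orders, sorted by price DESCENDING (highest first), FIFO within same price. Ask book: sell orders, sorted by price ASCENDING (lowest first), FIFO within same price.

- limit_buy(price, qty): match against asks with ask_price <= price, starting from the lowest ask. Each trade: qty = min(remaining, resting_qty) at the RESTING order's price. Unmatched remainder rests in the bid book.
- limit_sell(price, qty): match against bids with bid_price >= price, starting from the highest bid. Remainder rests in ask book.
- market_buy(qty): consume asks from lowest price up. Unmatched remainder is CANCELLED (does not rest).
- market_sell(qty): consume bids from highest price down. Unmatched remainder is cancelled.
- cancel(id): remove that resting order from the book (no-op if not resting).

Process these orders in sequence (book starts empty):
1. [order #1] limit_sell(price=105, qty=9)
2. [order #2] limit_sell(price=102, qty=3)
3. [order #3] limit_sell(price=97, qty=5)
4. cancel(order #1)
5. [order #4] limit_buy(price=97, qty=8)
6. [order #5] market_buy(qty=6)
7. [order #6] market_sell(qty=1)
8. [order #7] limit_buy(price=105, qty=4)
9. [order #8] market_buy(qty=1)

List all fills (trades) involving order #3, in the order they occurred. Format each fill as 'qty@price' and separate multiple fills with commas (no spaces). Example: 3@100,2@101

Answer: 5@97

Derivation:
After op 1 [order #1] limit_sell(price=105, qty=9): fills=none; bids=[-] asks=[#1:9@105]
After op 2 [order #2] limit_sell(price=102, qty=3): fills=none; bids=[-] asks=[#2:3@102 #1:9@105]
After op 3 [order #3] limit_sell(price=97, qty=5): fills=none; bids=[-] asks=[#3:5@97 #2:3@102 #1:9@105]
After op 4 cancel(order #1): fills=none; bids=[-] asks=[#3:5@97 #2:3@102]
After op 5 [order #4] limit_buy(price=97, qty=8): fills=#4x#3:5@97; bids=[#4:3@97] asks=[#2:3@102]
After op 6 [order #5] market_buy(qty=6): fills=#5x#2:3@102; bids=[#4:3@97] asks=[-]
After op 7 [order #6] market_sell(qty=1): fills=#4x#6:1@97; bids=[#4:2@97] asks=[-]
After op 8 [order #7] limit_buy(price=105, qty=4): fills=none; bids=[#7:4@105 #4:2@97] asks=[-]
After op 9 [order #8] market_buy(qty=1): fills=none; bids=[#7:4@105 #4:2@97] asks=[-]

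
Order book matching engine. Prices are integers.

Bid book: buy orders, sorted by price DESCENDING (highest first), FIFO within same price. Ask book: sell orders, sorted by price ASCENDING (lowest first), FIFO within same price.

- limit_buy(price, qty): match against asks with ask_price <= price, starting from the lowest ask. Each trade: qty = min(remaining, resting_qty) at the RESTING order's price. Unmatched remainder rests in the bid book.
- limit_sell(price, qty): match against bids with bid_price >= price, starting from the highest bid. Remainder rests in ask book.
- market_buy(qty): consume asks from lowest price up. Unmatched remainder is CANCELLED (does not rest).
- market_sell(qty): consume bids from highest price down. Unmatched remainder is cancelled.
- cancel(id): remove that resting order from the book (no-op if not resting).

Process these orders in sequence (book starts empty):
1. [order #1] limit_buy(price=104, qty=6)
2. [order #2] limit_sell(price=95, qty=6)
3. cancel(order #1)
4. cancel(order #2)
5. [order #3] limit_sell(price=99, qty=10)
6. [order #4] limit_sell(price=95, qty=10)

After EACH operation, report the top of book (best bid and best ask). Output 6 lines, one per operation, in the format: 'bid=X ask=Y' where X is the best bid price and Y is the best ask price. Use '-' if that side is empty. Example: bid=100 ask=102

Answer: bid=104 ask=-
bid=- ask=-
bid=- ask=-
bid=- ask=-
bid=- ask=99
bid=- ask=95

Derivation:
After op 1 [order #1] limit_buy(price=104, qty=6): fills=none; bids=[#1:6@104] asks=[-]
After op 2 [order #2] limit_sell(price=95, qty=6): fills=#1x#2:6@104; bids=[-] asks=[-]
After op 3 cancel(order #1): fills=none; bids=[-] asks=[-]
After op 4 cancel(order #2): fills=none; bids=[-] asks=[-]
After op 5 [order #3] limit_sell(price=99, qty=10): fills=none; bids=[-] asks=[#3:10@99]
After op 6 [order #4] limit_sell(price=95, qty=10): fills=none; bids=[-] asks=[#4:10@95 #3:10@99]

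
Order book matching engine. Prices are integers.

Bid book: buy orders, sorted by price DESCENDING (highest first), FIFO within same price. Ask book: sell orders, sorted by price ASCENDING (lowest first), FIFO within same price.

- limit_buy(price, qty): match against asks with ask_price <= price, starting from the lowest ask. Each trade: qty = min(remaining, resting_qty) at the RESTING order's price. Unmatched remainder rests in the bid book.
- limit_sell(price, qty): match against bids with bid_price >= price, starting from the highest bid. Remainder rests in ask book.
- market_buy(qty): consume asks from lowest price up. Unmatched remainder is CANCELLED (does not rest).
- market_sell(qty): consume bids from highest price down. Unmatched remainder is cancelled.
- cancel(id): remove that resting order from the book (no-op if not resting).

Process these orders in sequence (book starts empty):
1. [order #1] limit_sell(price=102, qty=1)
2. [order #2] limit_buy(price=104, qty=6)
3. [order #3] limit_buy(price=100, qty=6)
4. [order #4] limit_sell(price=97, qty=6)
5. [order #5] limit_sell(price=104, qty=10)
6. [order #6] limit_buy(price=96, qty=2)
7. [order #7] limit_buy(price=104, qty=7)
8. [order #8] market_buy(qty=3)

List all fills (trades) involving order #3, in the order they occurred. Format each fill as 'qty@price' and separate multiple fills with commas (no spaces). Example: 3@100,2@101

Answer: 1@100

Derivation:
After op 1 [order #1] limit_sell(price=102, qty=1): fills=none; bids=[-] asks=[#1:1@102]
After op 2 [order #2] limit_buy(price=104, qty=6): fills=#2x#1:1@102; bids=[#2:5@104] asks=[-]
After op 3 [order #3] limit_buy(price=100, qty=6): fills=none; bids=[#2:5@104 #3:6@100] asks=[-]
After op 4 [order #4] limit_sell(price=97, qty=6): fills=#2x#4:5@104 #3x#4:1@100; bids=[#3:5@100] asks=[-]
After op 5 [order #5] limit_sell(price=104, qty=10): fills=none; bids=[#3:5@100] asks=[#5:10@104]
After op 6 [order #6] limit_buy(price=96, qty=2): fills=none; bids=[#3:5@100 #6:2@96] asks=[#5:10@104]
After op 7 [order #7] limit_buy(price=104, qty=7): fills=#7x#5:7@104; bids=[#3:5@100 #6:2@96] asks=[#5:3@104]
After op 8 [order #8] market_buy(qty=3): fills=#8x#5:3@104; bids=[#3:5@100 #6:2@96] asks=[-]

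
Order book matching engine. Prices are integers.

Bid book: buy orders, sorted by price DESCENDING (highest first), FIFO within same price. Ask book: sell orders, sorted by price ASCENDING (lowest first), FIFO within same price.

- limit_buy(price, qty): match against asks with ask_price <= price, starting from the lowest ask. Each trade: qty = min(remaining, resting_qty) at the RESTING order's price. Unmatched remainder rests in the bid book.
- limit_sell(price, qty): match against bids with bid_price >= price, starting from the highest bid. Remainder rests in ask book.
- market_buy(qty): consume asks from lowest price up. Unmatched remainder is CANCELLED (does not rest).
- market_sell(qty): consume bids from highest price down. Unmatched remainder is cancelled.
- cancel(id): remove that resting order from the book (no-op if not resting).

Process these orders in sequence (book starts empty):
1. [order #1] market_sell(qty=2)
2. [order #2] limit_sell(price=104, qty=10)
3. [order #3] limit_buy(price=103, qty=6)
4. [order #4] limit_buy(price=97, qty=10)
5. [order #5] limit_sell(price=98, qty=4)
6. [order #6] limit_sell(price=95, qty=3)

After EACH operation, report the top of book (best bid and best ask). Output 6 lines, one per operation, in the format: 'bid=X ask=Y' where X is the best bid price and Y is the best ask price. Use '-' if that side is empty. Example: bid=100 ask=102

After op 1 [order #1] market_sell(qty=2): fills=none; bids=[-] asks=[-]
After op 2 [order #2] limit_sell(price=104, qty=10): fills=none; bids=[-] asks=[#2:10@104]
After op 3 [order #3] limit_buy(price=103, qty=6): fills=none; bids=[#3:6@103] asks=[#2:10@104]
After op 4 [order #4] limit_buy(price=97, qty=10): fills=none; bids=[#3:6@103 #4:10@97] asks=[#2:10@104]
After op 5 [order #5] limit_sell(price=98, qty=4): fills=#3x#5:4@103; bids=[#3:2@103 #4:10@97] asks=[#2:10@104]
After op 6 [order #6] limit_sell(price=95, qty=3): fills=#3x#6:2@103 #4x#6:1@97; bids=[#4:9@97] asks=[#2:10@104]

Answer: bid=- ask=-
bid=- ask=104
bid=103 ask=104
bid=103 ask=104
bid=103 ask=104
bid=97 ask=104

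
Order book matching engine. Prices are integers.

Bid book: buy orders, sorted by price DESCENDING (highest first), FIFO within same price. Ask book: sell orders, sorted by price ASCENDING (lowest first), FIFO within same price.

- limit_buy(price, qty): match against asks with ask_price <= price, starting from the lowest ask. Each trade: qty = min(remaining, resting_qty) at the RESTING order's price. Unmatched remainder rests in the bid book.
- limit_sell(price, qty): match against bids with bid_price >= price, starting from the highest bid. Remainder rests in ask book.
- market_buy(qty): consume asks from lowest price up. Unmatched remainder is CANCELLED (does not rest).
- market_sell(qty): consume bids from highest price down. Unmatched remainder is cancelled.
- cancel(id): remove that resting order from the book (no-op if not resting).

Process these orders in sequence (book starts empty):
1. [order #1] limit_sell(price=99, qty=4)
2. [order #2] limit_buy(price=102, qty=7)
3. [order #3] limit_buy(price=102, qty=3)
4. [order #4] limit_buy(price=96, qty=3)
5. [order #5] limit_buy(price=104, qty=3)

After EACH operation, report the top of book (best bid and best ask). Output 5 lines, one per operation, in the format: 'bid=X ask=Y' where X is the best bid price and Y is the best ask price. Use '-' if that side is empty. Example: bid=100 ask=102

After op 1 [order #1] limit_sell(price=99, qty=4): fills=none; bids=[-] asks=[#1:4@99]
After op 2 [order #2] limit_buy(price=102, qty=7): fills=#2x#1:4@99; bids=[#2:3@102] asks=[-]
After op 3 [order #3] limit_buy(price=102, qty=3): fills=none; bids=[#2:3@102 #3:3@102] asks=[-]
After op 4 [order #4] limit_buy(price=96, qty=3): fills=none; bids=[#2:3@102 #3:3@102 #4:3@96] asks=[-]
After op 5 [order #5] limit_buy(price=104, qty=3): fills=none; bids=[#5:3@104 #2:3@102 #3:3@102 #4:3@96] asks=[-]

Answer: bid=- ask=99
bid=102 ask=-
bid=102 ask=-
bid=102 ask=-
bid=104 ask=-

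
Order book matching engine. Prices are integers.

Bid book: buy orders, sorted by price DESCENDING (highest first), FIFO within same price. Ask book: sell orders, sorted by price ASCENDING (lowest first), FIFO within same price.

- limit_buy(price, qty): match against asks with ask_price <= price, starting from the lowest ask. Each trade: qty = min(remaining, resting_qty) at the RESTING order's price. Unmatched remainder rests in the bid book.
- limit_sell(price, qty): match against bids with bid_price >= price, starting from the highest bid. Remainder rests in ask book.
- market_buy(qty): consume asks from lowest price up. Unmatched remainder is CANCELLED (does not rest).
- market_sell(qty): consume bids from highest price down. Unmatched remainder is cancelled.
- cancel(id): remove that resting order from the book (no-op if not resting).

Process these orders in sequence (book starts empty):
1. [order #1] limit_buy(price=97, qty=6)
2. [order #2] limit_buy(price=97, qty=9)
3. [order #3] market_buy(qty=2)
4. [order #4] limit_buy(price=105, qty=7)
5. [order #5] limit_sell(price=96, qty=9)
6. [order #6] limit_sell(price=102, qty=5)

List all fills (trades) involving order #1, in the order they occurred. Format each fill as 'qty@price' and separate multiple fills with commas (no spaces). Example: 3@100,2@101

After op 1 [order #1] limit_buy(price=97, qty=6): fills=none; bids=[#1:6@97] asks=[-]
After op 2 [order #2] limit_buy(price=97, qty=9): fills=none; bids=[#1:6@97 #2:9@97] asks=[-]
After op 3 [order #3] market_buy(qty=2): fills=none; bids=[#1:6@97 #2:9@97] asks=[-]
After op 4 [order #4] limit_buy(price=105, qty=7): fills=none; bids=[#4:7@105 #1:6@97 #2:9@97] asks=[-]
After op 5 [order #5] limit_sell(price=96, qty=9): fills=#4x#5:7@105 #1x#5:2@97; bids=[#1:4@97 #2:9@97] asks=[-]
After op 6 [order #6] limit_sell(price=102, qty=5): fills=none; bids=[#1:4@97 #2:9@97] asks=[#6:5@102]

Answer: 2@97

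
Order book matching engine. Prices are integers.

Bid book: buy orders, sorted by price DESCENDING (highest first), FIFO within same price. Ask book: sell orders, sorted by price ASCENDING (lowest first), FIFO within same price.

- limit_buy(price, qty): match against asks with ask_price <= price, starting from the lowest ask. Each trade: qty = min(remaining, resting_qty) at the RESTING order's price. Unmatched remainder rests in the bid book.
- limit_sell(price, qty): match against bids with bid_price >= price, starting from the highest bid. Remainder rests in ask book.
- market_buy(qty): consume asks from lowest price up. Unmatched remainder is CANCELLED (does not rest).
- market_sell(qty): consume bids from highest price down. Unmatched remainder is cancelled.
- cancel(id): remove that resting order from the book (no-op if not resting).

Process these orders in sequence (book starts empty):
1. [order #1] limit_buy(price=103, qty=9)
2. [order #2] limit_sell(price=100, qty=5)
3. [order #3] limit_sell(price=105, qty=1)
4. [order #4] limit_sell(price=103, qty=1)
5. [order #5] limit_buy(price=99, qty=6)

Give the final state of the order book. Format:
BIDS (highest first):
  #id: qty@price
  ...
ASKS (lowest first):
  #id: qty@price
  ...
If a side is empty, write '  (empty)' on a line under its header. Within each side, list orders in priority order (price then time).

Answer: BIDS (highest first):
  #1: 3@103
  #5: 6@99
ASKS (lowest first):
  #3: 1@105

Derivation:
After op 1 [order #1] limit_buy(price=103, qty=9): fills=none; bids=[#1:9@103] asks=[-]
After op 2 [order #2] limit_sell(price=100, qty=5): fills=#1x#2:5@103; bids=[#1:4@103] asks=[-]
After op 3 [order #3] limit_sell(price=105, qty=1): fills=none; bids=[#1:4@103] asks=[#3:1@105]
After op 4 [order #4] limit_sell(price=103, qty=1): fills=#1x#4:1@103; bids=[#1:3@103] asks=[#3:1@105]
After op 5 [order #5] limit_buy(price=99, qty=6): fills=none; bids=[#1:3@103 #5:6@99] asks=[#3:1@105]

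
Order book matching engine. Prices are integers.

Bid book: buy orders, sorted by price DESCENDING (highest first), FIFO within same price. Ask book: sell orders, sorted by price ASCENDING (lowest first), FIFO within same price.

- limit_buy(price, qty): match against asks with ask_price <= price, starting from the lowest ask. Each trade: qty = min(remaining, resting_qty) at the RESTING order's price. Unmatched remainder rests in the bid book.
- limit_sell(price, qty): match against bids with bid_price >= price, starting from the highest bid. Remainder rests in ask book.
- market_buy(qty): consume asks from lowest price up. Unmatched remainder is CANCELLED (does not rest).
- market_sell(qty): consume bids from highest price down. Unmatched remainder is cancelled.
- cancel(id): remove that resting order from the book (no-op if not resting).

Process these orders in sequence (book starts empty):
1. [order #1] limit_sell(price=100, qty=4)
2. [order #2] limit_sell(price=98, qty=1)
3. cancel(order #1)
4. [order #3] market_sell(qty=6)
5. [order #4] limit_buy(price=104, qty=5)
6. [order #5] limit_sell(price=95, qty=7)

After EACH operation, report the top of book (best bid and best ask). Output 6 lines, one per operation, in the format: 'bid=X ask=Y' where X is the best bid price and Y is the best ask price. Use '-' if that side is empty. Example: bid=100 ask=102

After op 1 [order #1] limit_sell(price=100, qty=4): fills=none; bids=[-] asks=[#1:4@100]
After op 2 [order #2] limit_sell(price=98, qty=1): fills=none; bids=[-] asks=[#2:1@98 #1:4@100]
After op 3 cancel(order #1): fills=none; bids=[-] asks=[#2:1@98]
After op 4 [order #3] market_sell(qty=6): fills=none; bids=[-] asks=[#2:1@98]
After op 5 [order #4] limit_buy(price=104, qty=5): fills=#4x#2:1@98; bids=[#4:4@104] asks=[-]
After op 6 [order #5] limit_sell(price=95, qty=7): fills=#4x#5:4@104; bids=[-] asks=[#5:3@95]

Answer: bid=- ask=100
bid=- ask=98
bid=- ask=98
bid=- ask=98
bid=104 ask=-
bid=- ask=95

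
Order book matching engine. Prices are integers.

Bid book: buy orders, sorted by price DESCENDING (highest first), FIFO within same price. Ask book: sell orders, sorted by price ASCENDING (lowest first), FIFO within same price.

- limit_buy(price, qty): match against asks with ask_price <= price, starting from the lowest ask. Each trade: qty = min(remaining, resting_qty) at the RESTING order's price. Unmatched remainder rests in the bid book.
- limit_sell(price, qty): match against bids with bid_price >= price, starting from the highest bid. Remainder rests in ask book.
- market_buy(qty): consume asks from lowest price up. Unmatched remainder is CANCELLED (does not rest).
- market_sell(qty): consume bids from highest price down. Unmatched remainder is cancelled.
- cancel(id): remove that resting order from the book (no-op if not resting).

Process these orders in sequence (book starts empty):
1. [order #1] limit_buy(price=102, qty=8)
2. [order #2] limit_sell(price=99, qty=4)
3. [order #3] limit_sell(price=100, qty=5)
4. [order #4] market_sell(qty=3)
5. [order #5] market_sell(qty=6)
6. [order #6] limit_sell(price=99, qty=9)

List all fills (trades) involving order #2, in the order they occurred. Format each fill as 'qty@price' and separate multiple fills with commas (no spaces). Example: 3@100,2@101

Answer: 4@102

Derivation:
After op 1 [order #1] limit_buy(price=102, qty=8): fills=none; bids=[#1:8@102] asks=[-]
After op 2 [order #2] limit_sell(price=99, qty=4): fills=#1x#2:4@102; bids=[#1:4@102] asks=[-]
After op 3 [order #3] limit_sell(price=100, qty=5): fills=#1x#3:4@102; bids=[-] asks=[#3:1@100]
After op 4 [order #4] market_sell(qty=3): fills=none; bids=[-] asks=[#3:1@100]
After op 5 [order #5] market_sell(qty=6): fills=none; bids=[-] asks=[#3:1@100]
After op 6 [order #6] limit_sell(price=99, qty=9): fills=none; bids=[-] asks=[#6:9@99 #3:1@100]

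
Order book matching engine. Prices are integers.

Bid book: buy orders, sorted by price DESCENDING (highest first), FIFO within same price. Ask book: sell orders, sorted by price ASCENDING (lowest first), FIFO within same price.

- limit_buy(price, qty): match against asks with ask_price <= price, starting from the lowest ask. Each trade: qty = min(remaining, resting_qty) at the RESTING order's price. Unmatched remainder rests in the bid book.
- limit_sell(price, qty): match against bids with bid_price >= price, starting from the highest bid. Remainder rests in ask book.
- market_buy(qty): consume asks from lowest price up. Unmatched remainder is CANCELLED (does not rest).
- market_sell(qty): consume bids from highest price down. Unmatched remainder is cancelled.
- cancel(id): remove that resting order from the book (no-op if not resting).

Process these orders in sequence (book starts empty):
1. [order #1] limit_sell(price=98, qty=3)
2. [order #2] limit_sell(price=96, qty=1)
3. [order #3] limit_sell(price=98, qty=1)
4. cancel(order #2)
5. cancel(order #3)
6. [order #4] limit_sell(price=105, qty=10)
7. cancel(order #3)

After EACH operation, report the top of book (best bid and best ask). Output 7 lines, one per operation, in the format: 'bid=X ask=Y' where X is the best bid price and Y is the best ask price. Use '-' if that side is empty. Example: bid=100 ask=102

After op 1 [order #1] limit_sell(price=98, qty=3): fills=none; bids=[-] asks=[#1:3@98]
After op 2 [order #2] limit_sell(price=96, qty=1): fills=none; bids=[-] asks=[#2:1@96 #1:3@98]
After op 3 [order #3] limit_sell(price=98, qty=1): fills=none; bids=[-] asks=[#2:1@96 #1:3@98 #3:1@98]
After op 4 cancel(order #2): fills=none; bids=[-] asks=[#1:3@98 #3:1@98]
After op 5 cancel(order #3): fills=none; bids=[-] asks=[#1:3@98]
After op 6 [order #4] limit_sell(price=105, qty=10): fills=none; bids=[-] asks=[#1:3@98 #4:10@105]
After op 7 cancel(order #3): fills=none; bids=[-] asks=[#1:3@98 #4:10@105]

Answer: bid=- ask=98
bid=- ask=96
bid=- ask=96
bid=- ask=98
bid=- ask=98
bid=- ask=98
bid=- ask=98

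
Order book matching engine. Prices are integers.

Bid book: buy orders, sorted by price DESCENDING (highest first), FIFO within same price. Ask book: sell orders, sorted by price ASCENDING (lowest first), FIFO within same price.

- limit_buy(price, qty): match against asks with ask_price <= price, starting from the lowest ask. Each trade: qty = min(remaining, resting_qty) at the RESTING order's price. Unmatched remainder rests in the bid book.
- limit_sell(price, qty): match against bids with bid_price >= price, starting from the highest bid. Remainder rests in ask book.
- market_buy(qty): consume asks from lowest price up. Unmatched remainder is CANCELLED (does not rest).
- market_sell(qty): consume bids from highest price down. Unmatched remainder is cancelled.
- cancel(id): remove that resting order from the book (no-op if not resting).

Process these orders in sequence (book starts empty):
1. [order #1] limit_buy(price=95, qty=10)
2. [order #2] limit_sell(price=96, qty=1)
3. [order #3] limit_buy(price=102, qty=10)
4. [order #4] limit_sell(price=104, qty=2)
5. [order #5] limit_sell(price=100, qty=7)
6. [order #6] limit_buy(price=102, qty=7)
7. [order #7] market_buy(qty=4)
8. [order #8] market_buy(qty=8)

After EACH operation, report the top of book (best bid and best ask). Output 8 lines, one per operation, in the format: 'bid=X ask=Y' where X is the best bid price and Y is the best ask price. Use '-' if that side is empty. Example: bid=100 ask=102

After op 1 [order #1] limit_buy(price=95, qty=10): fills=none; bids=[#1:10@95] asks=[-]
After op 2 [order #2] limit_sell(price=96, qty=1): fills=none; bids=[#1:10@95] asks=[#2:1@96]
After op 3 [order #3] limit_buy(price=102, qty=10): fills=#3x#2:1@96; bids=[#3:9@102 #1:10@95] asks=[-]
After op 4 [order #4] limit_sell(price=104, qty=2): fills=none; bids=[#3:9@102 #1:10@95] asks=[#4:2@104]
After op 5 [order #5] limit_sell(price=100, qty=7): fills=#3x#5:7@102; bids=[#3:2@102 #1:10@95] asks=[#4:2@104]
After op 6 [order #6] limit_buy(price=102, qty=7): fills=none; bids=[#3:2@102 #6:7@102 #1:10@95] asks=[#4:2@104]
After op 7 [order #7] market_buy(qty=4): fills=#7x#4:2@104; bids=[#3:2@102 #6:7@102 #1:10@95] asks=[-]
After op 8 [order #8] market_buy(qty=8): fills=none; bids=[#3:2@102 #6:7@102 #1:10@95] asks=[-]

Answer: bid=95 ask=-
bid=95 ask=96
bid=102 ask=-
bid=102 ask=104
bid=102 ask=104
bid=102 ask=104
bid=102 ask=-
bid=102 ask=-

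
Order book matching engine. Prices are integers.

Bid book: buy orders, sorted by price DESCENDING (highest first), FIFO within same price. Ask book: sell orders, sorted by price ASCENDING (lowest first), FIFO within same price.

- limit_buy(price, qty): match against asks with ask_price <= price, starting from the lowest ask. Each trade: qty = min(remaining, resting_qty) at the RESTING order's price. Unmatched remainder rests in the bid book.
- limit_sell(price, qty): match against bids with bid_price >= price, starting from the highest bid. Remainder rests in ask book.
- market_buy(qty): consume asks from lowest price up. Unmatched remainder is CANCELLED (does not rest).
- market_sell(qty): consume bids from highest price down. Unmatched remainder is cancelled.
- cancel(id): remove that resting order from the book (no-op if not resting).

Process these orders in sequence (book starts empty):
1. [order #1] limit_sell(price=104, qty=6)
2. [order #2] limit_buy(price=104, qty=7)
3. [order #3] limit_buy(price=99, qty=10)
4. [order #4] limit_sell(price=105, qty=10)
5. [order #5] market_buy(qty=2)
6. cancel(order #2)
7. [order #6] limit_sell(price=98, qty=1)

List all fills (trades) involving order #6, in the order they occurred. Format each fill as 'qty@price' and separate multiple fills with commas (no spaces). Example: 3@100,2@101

After op 1 [order #1] limit_sell(price=104, qty=6): fills=none; bids=[-] asks=[#1:6@104]
After op 2 [order #2] limit_buy(price=104, qty=7): fills=#2x#1:6@104; bids=[#2:1@104] asks=[-]
After op 3 [order #3] limit_buy(price=99, qty=10): fills=none; bids=[#2:1@104 #3:10@99] asks=[-]
After op 4 [order #4] limit_sell(price=105, qty=10): fills=none; bids=[#2:1@104 #3:10@99] asks=[#4:10@105]
After op 5 [order #5] market_buy(qty=2): fills=#5x#4:2@105; bids=[#2:1@104 #3:10@99] asks=[#4:8@105]
After op 6 cancel(order #2): fills=none; bids=[#3:10@99] asks=[#4:8@105]
After op 7 [order #6] limit_sell(price=98, qty=1): fills=#3x#6:1@99; bids=[#3:9@99] asks=[#4:8@105]

Answer: 1@99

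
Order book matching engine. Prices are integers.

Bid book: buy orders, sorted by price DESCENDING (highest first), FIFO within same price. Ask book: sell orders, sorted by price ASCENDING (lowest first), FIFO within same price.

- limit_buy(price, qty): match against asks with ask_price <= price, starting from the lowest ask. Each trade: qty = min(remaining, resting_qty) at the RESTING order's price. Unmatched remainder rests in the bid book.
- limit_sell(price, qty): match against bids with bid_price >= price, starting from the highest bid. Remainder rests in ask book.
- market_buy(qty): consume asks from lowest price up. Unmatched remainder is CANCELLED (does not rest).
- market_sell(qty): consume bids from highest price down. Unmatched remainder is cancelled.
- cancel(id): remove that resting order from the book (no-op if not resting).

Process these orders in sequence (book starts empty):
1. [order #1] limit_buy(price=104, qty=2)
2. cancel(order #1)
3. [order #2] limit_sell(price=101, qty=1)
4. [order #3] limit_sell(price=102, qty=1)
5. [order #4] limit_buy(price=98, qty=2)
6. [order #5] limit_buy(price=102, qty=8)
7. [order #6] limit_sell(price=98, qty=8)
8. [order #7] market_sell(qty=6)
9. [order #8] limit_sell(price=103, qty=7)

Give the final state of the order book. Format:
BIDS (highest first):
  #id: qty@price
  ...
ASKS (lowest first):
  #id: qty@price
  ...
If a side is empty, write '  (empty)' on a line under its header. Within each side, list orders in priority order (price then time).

After op 1 [order #1] limit_buy(price=104, qty=2): fills=none; bids=[#1:2@104] asks=[-]
After op 2 cancel(order #1): fills=none; bids=[-] asks=[-]
After op 3 [order #2] limit_sell(price=101, qty=1): fills=none; bids=[-] asks=[#2:1@101]
After op 4 [order #3] limit_sell(price=102, qty=1): fills=none; bids=[-] asks=[#2:1@101 #3:1@102]
After op 5 [order #4] limit_buy(price=98, qty=2): fills=none; bids=[#4:2@98] asks=[#2:1@101 #3:1@102]
After op 6 [order #5] limit_buy(price=102, qty=8): fills=#5x#2:1@101 #5x#3:1@102; bids=[#5:6@102 #4:2@98] asks=[-]
After op 7 [order #6] limit_sell(price=98, qty=8): fills=#5x#6:6@102 #4x#6:2@98; bids=[-] asks=[-]
After op 8 [order #7] market_sell(qty=6): fills=none; bids=[-] asks=[-]
After op 9 [order #8] limit_sell(price=103, qty=7): fills=none; bids=[-] asks=[#8:7@103]

Answer: BIDS (highest first):
  (empty)
ASKS (lowest first):
  #8: 7@103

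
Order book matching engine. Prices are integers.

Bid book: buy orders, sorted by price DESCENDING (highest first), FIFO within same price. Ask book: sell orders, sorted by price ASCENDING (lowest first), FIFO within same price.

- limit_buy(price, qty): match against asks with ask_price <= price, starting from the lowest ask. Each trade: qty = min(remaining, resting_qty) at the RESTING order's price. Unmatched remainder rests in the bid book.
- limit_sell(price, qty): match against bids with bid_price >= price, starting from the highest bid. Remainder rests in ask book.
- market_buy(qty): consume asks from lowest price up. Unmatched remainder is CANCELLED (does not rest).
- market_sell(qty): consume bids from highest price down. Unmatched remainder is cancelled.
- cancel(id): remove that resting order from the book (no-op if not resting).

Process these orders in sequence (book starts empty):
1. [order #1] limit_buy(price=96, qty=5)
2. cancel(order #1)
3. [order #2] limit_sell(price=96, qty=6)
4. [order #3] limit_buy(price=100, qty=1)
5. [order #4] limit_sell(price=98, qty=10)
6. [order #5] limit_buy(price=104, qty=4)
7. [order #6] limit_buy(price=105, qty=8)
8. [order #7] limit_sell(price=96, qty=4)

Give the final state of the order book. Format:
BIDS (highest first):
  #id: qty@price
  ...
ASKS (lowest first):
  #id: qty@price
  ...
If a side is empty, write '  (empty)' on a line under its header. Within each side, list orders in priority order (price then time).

Answer: BIDS (highest first):
  (empty)
ASKS (lowest first):
  #7: 4@96
  #4: 3@98

Derivation:
After op 1 [order #1] limit_buy(price=96, qty=5): fills=none; bids=[#1:5@96] asks=[-]
After op 2 cancel(order #1): fills=none; bids=[-] asks=[-]
After op 3 [order #2] limit_sell(price=96, qty=6): fills=none; bids=[-] asks=[#2:6@96]
After op 4 [order #3] limit_buy(price=100, qty=1): fills=#3x#2:1@96; bids=[-] asks=[#2:5@96]
After op 5 [order #4] limit_sell(price=98, qty=10): fills=none; bids=[-] asks=[#2:5@96 #4:10@98]
After op 6 [order #5] limit_buy(price=104, qty=4): fills=#5x#2:4@96; bids=[-] asks=[#2:1@96 #4:10@98]
After op 7 [order #6] limit_buy(price=105, qty=8): fills=#6x#2:1@96 #6x#4:7@98; bids=[-] asks=[#4:3@98]
After op 8 [order #7] limit_sell(price=96, qty=4): fills=none; bids=[-] asks=[#7:4@96 #4:3@98]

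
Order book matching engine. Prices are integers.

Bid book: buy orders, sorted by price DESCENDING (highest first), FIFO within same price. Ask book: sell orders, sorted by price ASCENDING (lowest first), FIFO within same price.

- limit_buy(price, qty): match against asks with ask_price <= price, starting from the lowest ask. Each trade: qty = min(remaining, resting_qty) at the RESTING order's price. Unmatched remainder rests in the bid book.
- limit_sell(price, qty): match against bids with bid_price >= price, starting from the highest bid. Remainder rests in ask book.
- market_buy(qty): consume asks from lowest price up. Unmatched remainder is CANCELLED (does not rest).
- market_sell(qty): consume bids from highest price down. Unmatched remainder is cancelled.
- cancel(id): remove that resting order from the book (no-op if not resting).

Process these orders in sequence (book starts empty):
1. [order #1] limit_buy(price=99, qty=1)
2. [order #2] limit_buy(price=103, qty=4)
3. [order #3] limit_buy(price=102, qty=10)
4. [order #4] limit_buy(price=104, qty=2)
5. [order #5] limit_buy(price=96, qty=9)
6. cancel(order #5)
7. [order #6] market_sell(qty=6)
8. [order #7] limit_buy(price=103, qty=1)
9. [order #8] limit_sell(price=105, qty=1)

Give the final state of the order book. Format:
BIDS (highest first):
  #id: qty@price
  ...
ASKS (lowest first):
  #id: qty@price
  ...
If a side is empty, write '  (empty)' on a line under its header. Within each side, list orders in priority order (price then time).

Answer: BIDS (highest first):
  #7: 1@103
  #3: 10@102
  #1: 1@99
ASKS (lowest first):
  #8: 1@105

Derivation:
After op 1 [order #1] limit_buy(price=99, qty=1): fills=none; bids=[#1:1@99] asks=[-]
After op 2 [order #2] limit_buy(price=103, qty=4): fills=none; bids=[#2:4@103 #1:1@99] asks=[-]
After op 3 [order #3] limit_buy(price=102, qty=10): fills=none; bids=[#2:4@103 #3:10@102 #1:1@99] asks=[-]
After op 4 [order #4] limit_buy(price=104, qty=2): fills=none; bids=[#4:2@104 #2:4@103 #3:10@102 #1:1@99] asks=[-]
After op 5 [order #5] limit_buy(price=96, qty=9): fills=none; bids=[#4:2@104 #2:4@103 #3:10@102 #1:1@99 #5:9@96] asks=[-]
After op 6 cancel(order #5): fills=none; bids=[#4:2@104 #2:4@103 #3:10@102 #1:1@99] asks=[-]
After op 7 [order #6] market_sell(qty=6): fills=#4x#6:2@104 #2x#6:4@103; bids=[#3:10@102 #1:1@99] asks=[-]
After op 8 [order #7] limit_buy(price=103, qty=1): fills=none; bids=[#7:1@103 #3:10@102 #1:1@99] asks=[-]
After op 9 [order #8] limit_sell(price=105, qty=1): fills=none; bids=[#7:1@103 #3:10@102 #1:1@99] asks=[#8:1@105]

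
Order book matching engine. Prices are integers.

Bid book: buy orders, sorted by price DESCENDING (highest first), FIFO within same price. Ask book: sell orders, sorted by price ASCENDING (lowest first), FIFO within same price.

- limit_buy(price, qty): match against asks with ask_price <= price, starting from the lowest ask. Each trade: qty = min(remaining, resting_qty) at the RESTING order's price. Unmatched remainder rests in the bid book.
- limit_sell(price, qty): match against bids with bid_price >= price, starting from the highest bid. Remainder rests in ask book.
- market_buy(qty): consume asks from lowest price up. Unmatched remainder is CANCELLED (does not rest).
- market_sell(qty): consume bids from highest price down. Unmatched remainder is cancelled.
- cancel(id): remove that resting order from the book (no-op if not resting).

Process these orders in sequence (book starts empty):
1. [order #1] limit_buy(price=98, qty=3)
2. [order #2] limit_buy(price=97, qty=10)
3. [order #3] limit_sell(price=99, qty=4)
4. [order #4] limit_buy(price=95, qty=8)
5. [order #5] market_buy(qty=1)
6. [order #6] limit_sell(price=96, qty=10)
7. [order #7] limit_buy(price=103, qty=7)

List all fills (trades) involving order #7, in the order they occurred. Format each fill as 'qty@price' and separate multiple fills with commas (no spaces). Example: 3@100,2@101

Answer: 3@99

Derivation:
After op 1 [order #1] limit_buy(price=98, qty=3): fills=none; bids=[#1:3@98] asks=[-]
After op 2 [order #2] limit_buy(price=97, qty=10): fills=none; bids=[#1:3@98 #2:10@97] asks=[-]
After op 3 [order #3] limit_sell(price=99, qty=4): fills=none; bids=[#1:3@98 #2:10@97] asks=[#3:4@99]
After op 4 [order #4] limit_buy(price=95, qty=8): fills=none; bids=[#1:3@98 #2:10@97 #4:8@95] asks=[#3:4@99]
After op 5 [order #5] market_buy(qty=1): fills=#5x#3:1@99; bids=[#1:3@98 #2:10@97 #4:8@95] asks=[#3:3@99]
After op 6 [order #6] limit_sell(price=96, qty=10): fills=#1x#6:3@98 #2x#6:7@97; bids=[#2:3@97 #4:8@95] asks=[#3:3@99]
After op 7 [order #7] limit_buy(price=103, qty=7): fills=#7x#3:3@99; bids=[#7:4@103 #2:3@97 #4:8@95] asks=[-]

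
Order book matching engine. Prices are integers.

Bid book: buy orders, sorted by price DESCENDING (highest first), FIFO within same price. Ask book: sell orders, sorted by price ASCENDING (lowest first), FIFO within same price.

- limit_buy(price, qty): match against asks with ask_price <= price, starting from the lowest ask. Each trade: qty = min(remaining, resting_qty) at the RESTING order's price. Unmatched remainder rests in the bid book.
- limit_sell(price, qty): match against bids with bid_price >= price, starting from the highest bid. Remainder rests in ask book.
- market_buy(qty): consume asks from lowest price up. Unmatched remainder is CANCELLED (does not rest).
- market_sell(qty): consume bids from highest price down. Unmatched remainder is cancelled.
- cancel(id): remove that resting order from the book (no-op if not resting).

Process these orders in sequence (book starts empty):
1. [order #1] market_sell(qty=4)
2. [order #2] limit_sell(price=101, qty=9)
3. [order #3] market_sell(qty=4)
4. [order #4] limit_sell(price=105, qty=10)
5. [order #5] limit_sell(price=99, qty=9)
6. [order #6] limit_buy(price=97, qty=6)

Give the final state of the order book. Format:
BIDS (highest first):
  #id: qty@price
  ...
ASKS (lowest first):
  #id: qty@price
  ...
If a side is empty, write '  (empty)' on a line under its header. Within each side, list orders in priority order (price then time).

Answer: BIDS (highest first):
  #6: 6@97
ASKS (lowest first):
  #5: 9@99
  #2: 9@101
  #4: 10@105

Derivation:
After op 1 [order #1] market_sell(qty=4): fills=none; bids=[-] asks=[-]
After op 2 [order #2] limit_sell(price=101, qty=9): fills=none; bids=[-] asks=[#2:9@101]
After op 3 [order #3] market_sell(qty=4): fills=none; bids=[-] asks=[#2:9@101]
After op 4 [order #4] limit_sell(price=105, qty=10): fills=none; bids=[-] asks=[#2:9@101 #4:10@105]
After op 5 [order #5] limit_sell(price=99, qty=9): fills=none; bids=[-] asks=[#5:9@99 #2:9@101 #4:10@105]
After op 6 [order #6] limit_buy(price=97, qty=6): fills=none; bids=[#6:6@97] asks=[#5:9@99 #2:9@101 #4:10@105]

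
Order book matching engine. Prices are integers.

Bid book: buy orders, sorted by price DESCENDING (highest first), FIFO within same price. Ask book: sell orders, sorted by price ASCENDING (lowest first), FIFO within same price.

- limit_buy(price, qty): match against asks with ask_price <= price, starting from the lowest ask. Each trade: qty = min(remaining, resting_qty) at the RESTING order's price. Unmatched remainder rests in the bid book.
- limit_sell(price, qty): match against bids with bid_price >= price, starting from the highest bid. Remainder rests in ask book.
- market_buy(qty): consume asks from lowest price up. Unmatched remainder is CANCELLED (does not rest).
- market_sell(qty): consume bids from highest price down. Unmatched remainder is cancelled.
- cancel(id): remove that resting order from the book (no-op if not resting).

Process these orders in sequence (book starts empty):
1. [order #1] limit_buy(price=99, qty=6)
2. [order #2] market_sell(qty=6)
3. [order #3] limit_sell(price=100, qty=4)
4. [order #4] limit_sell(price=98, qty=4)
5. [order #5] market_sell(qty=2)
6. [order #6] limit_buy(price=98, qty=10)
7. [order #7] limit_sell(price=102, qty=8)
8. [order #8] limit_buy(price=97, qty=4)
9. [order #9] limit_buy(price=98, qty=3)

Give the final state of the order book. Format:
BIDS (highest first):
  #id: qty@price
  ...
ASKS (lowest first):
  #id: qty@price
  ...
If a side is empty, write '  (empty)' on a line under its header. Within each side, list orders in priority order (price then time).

After op 1 [order #1] limit_buy(price=99, qty=6): fills=none; bids=[#1:6@99] asks=[-]
After op 2 [order #2] market_sell(qty=6): fills=#1x#2:6@99; bids=[-] asks=[-]
After op 3 [order #3] limit_sell(price=100, qty=4): fills=none; bids=[-] asks=[#3:4@100]
After op 4 [order #4] limit_sell(price=98, qty=4): fills=none; bids=[-] asks=[#4:4@98 #3:4@100]
After op 5 [order #5] market_sell(qty=2): fills=none; bids=[-] asks=[#4:4@98 #3:4@100]
After op 6 [order #6] limit_buy(price=98, qty=10): fills=#6x#4:4@98; bids=[#6:6@98] asks=[#3:4@100]
After op 7 [order #7] limit_sell(price=102, qty=8): fills=none; bids=[#6:6@98] asks=[#3:4@100 #7:8@102]
After op 8 [order #8] limit_buy(price=97, qty=4): fills=none; bids=[#6:6@98 #8:4@97] asks=[#3:4@100 #7:8@102]
After op 9 [order #9] limit_buy(price=98, qty=3): fills=none; bids=[#6:6@98 #9:3@98 #8:4@97] asks=[#3:4@100 #7:8@102]

Answer: BIDS (highest first):
  #6: 6@98
  #9: 3@98
  #8: 4@97
ASKS (lowest first):
  #3: 4@100
  #7: 8@102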